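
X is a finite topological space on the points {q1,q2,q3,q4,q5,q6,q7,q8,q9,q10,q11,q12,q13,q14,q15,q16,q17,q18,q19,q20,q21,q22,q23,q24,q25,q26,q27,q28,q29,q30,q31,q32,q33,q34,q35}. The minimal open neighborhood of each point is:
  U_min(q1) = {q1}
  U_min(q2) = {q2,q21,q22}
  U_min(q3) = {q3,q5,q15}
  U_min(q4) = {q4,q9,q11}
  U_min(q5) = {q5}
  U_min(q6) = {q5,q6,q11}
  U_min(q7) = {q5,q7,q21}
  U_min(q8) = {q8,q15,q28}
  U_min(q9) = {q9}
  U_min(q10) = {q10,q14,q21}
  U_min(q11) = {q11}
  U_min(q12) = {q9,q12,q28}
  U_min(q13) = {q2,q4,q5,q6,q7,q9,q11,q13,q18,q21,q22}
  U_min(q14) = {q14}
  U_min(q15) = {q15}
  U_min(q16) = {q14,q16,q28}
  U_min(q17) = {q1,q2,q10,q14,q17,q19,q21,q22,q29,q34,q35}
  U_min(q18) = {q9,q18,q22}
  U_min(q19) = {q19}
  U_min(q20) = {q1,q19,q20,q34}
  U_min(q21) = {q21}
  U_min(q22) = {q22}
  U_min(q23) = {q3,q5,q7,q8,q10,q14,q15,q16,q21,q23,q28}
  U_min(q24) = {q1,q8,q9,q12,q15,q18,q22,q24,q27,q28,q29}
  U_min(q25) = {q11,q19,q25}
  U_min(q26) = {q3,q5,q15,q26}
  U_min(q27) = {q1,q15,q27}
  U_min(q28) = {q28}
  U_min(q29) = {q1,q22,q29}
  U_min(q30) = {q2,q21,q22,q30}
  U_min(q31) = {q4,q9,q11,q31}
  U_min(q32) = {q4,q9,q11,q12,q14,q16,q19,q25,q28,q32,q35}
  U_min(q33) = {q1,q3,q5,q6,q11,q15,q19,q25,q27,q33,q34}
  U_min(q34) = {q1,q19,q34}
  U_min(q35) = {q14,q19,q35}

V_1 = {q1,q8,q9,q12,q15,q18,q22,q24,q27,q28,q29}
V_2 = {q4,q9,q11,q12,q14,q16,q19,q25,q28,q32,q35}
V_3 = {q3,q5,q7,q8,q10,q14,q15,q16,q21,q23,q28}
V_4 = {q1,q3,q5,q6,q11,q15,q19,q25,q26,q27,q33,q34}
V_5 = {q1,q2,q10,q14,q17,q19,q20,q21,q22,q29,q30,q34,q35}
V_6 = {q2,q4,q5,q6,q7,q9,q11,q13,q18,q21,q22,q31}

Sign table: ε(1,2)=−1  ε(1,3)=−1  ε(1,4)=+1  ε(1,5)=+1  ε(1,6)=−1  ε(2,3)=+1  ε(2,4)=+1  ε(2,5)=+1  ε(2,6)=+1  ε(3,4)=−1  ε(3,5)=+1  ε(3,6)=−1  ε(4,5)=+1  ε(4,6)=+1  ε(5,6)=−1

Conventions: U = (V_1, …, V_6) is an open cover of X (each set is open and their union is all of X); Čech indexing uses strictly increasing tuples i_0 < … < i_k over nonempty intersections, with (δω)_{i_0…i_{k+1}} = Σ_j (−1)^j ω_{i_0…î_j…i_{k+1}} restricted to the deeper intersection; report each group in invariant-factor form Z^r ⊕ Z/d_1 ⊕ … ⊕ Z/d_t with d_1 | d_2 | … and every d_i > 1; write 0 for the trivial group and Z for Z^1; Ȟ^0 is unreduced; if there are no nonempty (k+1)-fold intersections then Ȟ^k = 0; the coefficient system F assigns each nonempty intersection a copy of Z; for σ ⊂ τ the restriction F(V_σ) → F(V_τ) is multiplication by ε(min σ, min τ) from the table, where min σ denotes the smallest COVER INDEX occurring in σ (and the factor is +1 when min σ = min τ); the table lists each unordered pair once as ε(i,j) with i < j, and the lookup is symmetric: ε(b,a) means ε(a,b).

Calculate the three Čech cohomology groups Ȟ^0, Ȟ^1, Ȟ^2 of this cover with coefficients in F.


Ȟ^0 ≅ 0,  Ȟ^1 ≅ Z/2,  Ȟ^2 ≅ Z

nerve simplices:
  V12={q9,q12,q28} V13={q8,q15,q28} V14={q1,q15,q27} V15={q1,q22,q29} V16={q9,q18,q22} V23={q14,q16,q28} V24={q11,q19,q25} V25={q14,q19,q35} V26={q4,q9,q11} V34={q3,q5,q15} V35={q10,q14,q21} V36={q5,q7,q21} V45={q1,q19,q34} V46={q5,q6,q11} V56={q2,q21,q22}
  V123={q28} V126={q9} V134={q15} V145={q1} V156={q22} V235={q14} V245={q19} V246={q11} V346={q5} V356={q21}
C dims 6,15,10; δ0: rk 6, SNF 1^5·2; δ1: rk 9, SNF 1^9
degree 0: 6−6−0 = 0 → Ȟ^0 ≅ 0
degree 1: 15−9−6 = 0 plus torsion [2] → Ȟ^1 ≅ Z/2
degree 2: 10−0−9 = 1 → Ȟ^2 ≅ Z


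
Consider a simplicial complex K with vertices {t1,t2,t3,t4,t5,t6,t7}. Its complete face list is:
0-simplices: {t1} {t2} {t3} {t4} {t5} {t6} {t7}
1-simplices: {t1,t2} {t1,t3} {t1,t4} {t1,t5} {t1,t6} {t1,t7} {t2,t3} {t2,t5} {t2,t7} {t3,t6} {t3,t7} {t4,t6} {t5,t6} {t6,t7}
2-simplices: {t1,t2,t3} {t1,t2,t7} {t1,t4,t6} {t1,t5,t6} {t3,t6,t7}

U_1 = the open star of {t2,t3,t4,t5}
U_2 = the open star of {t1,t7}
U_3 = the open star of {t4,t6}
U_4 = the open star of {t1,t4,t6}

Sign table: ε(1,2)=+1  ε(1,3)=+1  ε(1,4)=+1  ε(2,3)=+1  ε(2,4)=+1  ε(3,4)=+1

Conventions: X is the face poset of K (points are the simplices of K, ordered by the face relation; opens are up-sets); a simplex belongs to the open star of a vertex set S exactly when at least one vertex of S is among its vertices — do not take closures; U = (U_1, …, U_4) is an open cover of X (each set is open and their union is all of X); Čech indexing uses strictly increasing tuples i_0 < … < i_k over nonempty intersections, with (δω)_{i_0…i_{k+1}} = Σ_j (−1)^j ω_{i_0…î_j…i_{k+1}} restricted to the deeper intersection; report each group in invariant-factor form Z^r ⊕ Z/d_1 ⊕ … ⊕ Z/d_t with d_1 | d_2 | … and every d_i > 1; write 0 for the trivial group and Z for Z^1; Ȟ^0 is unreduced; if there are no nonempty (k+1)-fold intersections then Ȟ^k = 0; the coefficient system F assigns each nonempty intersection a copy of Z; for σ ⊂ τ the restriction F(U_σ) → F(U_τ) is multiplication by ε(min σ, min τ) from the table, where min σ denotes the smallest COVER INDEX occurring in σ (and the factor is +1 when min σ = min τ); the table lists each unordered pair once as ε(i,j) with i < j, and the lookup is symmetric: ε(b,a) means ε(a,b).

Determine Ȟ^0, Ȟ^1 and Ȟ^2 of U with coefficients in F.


Ȟ^0 ≅ Z; Ȟ^1 ≅ 0; Ȟ^2 ≅ 0

intersection data:
  U1={{t2},{t3},{t4},{t5},{t1,t2},{t1,t3},{t1,t4},{t1,t5},{t2,t3},{t2,t5},{t2,t7},{t3,t6},{t3,t7},{t4,t6},{t5,t6},{t1,t2,t3},{t1,t2,t7},{t1,t4,t6},{t1,t5,t6},{t3,t6,t7}} U2={{t1},{t7},{t1,t2},{t1,t3},{t1,t4},{t1,t5},{t1,t6},{t1,t7},{t2,t7},{t3,t7},{t6,t7},{t1,t2,t3},{t1,t2,t7},{t1,t4,t6},{t1,t5,t6},{t3,t6,t7}} U3={{t4},{t6},{t1,t4},{t1,t6},{t3,t6},{t4,t6},{t5,t6},{t6,t7},{t1,t4,t6},{t1,t5,t6},{t3,t6,t7}} U4={{t1},{t4},{t6},{t1,t2},{t1,t3},{t1,t4},{t1,t5},{t1,t6},{t1,t7},{t3,t6},{t4,t6},{t5,t6},{t6,t7},{t1,t2,t3},{t1,t2,t7},{t1,t4,t6},{t1,t5,t6},{t3,t6,t7}}
  U12={{t1,t2},{t1,t3},{t1,t4},{t1,t5},{t2,t7},{t3,t7},{t1,t2,t3},{t1,t2,t7},{t1,t4,t6},{t1,t5,t6},{t3,t6,t7}} U13={{t4},{t1,t4},{t3,t6},{t4,t6},{t5,t6},{t1,t4,t6},{t1,t5,t6},{t3,t6,t7}} U14={{t4},{t1,t2},{t1,t3},{t1,t4},{t1,t5},{t3,t6},{t4,t6},{t5,t6},{t1,t2,t3},{t1,t2,t7},{t1,t4,t6},{t1,t5,t6},{t3,t6,t7}} U23={{t1,t4},{t1,t6},{t6,t7},{t1,t4,t6},{t1,t5,t6},{t3,t6,t7}} U24={{t1},{t1,t2},{t1,t3},{t1,t4},{t1,t5},{t1,t6},{t1,t7},{t6,t7},{t1,t2,t3},{t1,t2,t7},{t1,t4,t6},{t1,t5,t6},{t3,t6,t7}} U34={{t4},{t6},{t1,t4},{t1,t6},{t3,t6},{t4,t6},{t5,t6},{t6,t7},{t1,t4,t6},{t1,t5,t6},{t3,t6,t7}}
  U123={{t1,t4},{t1,t4,t6},{t1,t5,t6},{t3,t6,t7}} U124={{t1,t2},{t1,t3},{t1,t4},{t1,t5},{t1,t2,t3},{t1,t2,t7},{t1,t4,t6},{t1,t5,t6},{t3,t6,t7}} U134={{t4},{t1,t4},{t3,t6},{t4,t6},{t5,t6},{t1,t4,t6},{t1,t5,t6},{t3,t6,t7}} U234={{t1,t4},{t1,t6},{t6,t7},{t1,t4,t6},{t1,t5,t6},{t3,t6,t7}}
  U1234={{t1,t4},{t1,t4,t6},{t1,t5,t6},{t3,t6,t7}}
C dims 4,6,4,1; δ0: rk 3, SNF 1^3; δ1: rk 3, SNF 1^3; δ2: rk 1, SNF 1^1
Ȟ^0 = (4 − 3) − 0 = 1, so Ȟ^0 ≅ Z
Ȟ^1 = (6 − 3) − 3 = 0, so Ȟ^1 ≅ 0
Ȟ^2 = (4 − 1) − 3 = 0, so Ȟ^2 ≅ 0


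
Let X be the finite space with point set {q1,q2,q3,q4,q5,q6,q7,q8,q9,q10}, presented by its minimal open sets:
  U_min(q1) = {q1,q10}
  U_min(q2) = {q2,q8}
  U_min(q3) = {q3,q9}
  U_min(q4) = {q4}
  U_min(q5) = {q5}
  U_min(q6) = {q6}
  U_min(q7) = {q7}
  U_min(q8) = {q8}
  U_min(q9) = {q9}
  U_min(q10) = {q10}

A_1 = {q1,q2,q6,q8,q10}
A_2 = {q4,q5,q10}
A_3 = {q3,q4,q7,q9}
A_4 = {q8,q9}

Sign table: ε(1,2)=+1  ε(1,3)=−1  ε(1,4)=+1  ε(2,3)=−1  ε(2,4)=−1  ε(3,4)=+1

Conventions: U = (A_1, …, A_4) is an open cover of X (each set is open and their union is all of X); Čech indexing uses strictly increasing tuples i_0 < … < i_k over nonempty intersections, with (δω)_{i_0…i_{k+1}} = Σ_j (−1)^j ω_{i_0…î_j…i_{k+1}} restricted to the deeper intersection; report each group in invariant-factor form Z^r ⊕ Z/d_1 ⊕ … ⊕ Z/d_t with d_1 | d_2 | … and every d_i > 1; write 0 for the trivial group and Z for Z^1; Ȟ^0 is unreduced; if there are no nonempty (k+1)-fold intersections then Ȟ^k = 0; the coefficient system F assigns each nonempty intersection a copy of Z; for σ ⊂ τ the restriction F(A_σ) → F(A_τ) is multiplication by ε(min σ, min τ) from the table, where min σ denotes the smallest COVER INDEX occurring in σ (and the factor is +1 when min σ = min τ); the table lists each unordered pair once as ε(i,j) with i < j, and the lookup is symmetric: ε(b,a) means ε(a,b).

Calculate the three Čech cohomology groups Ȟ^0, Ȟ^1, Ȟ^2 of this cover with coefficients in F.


Ȟ^0(U;F) ≅ 0; Ȟ^1(U;F) ≅ Z/2; Ȟ^2(U;F) ≅ 0

nonempty intersections:
  A12={q10} A14={q8} A23={q4} A34={q9}
C dims 4,4; δ0: rk 4, SNF 1^3·2
Ȟ^0: (4−4)−0=0 ⇒ 0
Ȟ^1: (4−0)−4=0 plus torsion [2] ⇒ Z/2
Ȟ^2: (0−0)−0=0 ⇒ 0


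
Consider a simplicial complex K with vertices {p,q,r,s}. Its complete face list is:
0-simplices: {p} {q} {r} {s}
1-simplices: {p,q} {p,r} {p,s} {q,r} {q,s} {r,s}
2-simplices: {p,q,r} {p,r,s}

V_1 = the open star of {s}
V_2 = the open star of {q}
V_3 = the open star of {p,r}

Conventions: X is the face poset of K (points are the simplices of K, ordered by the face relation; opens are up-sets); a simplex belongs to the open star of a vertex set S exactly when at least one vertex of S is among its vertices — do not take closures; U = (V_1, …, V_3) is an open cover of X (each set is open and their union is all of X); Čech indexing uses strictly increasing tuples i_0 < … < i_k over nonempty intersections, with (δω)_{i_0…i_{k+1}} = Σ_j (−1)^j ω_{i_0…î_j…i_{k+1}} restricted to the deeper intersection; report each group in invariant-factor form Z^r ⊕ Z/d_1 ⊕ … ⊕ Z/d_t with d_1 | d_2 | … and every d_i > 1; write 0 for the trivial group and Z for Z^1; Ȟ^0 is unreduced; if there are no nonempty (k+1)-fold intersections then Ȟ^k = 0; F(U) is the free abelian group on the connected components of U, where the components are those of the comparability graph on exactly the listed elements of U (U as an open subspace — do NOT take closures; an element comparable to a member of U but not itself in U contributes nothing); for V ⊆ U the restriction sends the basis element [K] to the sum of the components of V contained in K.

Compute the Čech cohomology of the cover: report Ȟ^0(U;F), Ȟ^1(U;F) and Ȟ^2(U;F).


cover nerve:
  V1={{s},{p,s},{q,s},{r,s},{p,r,s}} V2={{q},{p,q},{q,r},{q,s},{p,q,r}} V3={{p},{r},{p,q},{p,r},{p,s},{q,r},{r,s},{p,q,r},{p,r,s}}
  V12={{q,s}} V13={{p,s},{r,s},{p,r,s}} V23={{p,q},{q,r},{p,q,r}}
components per intersection:
  V1: {{s},{p,s},{q,s},{r,s},{p,r,s}}
  V2: {{q},{p,q},{q,r},{q,s},{p,q,r}}
  V3: {{p},{r},{p,q},{p,r},{p,s},{q,r},{r,s},{p,q,r},{p,r,s}}
  V12: {{q,s}}
  V13: {{p,s},{r,s},{p,r,s}}
  V23: {{p,q},{q,r},{p,q,r}}
C dims 3,3; δ0: rk 2, SNF 1^2
Ȟ^0: (3−2)−0=1 ⇒ Z
Ȟ^1: (3−0)−2=1 ⇒ Z
Ȟ^2: (0−0)−0=0 ⇒ 0

Ȟ^0(U;F) ≅ Z, Ȟ^1(U;F) ≅ Z and Ȟ^2(U;F) ≅ 0


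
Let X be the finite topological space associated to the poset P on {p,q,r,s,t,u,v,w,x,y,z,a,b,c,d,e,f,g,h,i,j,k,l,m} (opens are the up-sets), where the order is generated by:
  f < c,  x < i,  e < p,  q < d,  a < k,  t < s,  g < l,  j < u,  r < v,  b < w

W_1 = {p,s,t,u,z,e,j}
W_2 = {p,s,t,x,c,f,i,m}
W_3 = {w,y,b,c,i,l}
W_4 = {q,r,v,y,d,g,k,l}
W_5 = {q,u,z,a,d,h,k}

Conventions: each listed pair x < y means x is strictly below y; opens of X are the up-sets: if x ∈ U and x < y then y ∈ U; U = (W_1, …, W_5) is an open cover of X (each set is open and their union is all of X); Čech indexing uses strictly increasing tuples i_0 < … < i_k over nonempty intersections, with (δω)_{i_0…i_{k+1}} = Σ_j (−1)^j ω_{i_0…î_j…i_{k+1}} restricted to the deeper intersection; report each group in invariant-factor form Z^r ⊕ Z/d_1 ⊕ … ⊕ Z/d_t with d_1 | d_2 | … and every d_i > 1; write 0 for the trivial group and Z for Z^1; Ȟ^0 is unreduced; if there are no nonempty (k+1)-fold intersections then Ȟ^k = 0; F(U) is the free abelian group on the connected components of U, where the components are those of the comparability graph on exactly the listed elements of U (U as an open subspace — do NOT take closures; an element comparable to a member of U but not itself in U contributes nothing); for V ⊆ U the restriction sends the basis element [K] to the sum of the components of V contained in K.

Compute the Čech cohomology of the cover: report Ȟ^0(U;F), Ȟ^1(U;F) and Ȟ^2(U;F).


Ȟ^0(U;F) ≅ Z^14,  Ȟ^1(U;F) ≅ 0,  Ȟ^2(U;F) ≅ 0

cover nerve:
  W12={p,s,t} W15={u,z} W23={c,i} W34={y,l} W45={q,d,k}
components per intersection:
  W1: {p,e} {s,t} {u,j} {z}
  W2: {p} {s,t} {x,i} {c,f} {m}
  W3: {w,b} {y} {c} {i} {l}
  W4: {q,d} {r,v} {y} {g,l} {k}
  W5: {q,d} {u} {z} {a,k} {h}
  W12: {p} {s,t}
  W15: {u} {z}
  W23: {c} {i}
  W34: {y} {l}
  W45: {q,d} {k}
C dims 24,10; δ0: rk 10, SNF 1^10
Ȟ^0: (24−10)−0=14 ⇒ Z^14
Ȟ^1: (10−0)−10=0 ⇒ 0
Ȟ^2: (0−0)−0=0 ⇒ 0


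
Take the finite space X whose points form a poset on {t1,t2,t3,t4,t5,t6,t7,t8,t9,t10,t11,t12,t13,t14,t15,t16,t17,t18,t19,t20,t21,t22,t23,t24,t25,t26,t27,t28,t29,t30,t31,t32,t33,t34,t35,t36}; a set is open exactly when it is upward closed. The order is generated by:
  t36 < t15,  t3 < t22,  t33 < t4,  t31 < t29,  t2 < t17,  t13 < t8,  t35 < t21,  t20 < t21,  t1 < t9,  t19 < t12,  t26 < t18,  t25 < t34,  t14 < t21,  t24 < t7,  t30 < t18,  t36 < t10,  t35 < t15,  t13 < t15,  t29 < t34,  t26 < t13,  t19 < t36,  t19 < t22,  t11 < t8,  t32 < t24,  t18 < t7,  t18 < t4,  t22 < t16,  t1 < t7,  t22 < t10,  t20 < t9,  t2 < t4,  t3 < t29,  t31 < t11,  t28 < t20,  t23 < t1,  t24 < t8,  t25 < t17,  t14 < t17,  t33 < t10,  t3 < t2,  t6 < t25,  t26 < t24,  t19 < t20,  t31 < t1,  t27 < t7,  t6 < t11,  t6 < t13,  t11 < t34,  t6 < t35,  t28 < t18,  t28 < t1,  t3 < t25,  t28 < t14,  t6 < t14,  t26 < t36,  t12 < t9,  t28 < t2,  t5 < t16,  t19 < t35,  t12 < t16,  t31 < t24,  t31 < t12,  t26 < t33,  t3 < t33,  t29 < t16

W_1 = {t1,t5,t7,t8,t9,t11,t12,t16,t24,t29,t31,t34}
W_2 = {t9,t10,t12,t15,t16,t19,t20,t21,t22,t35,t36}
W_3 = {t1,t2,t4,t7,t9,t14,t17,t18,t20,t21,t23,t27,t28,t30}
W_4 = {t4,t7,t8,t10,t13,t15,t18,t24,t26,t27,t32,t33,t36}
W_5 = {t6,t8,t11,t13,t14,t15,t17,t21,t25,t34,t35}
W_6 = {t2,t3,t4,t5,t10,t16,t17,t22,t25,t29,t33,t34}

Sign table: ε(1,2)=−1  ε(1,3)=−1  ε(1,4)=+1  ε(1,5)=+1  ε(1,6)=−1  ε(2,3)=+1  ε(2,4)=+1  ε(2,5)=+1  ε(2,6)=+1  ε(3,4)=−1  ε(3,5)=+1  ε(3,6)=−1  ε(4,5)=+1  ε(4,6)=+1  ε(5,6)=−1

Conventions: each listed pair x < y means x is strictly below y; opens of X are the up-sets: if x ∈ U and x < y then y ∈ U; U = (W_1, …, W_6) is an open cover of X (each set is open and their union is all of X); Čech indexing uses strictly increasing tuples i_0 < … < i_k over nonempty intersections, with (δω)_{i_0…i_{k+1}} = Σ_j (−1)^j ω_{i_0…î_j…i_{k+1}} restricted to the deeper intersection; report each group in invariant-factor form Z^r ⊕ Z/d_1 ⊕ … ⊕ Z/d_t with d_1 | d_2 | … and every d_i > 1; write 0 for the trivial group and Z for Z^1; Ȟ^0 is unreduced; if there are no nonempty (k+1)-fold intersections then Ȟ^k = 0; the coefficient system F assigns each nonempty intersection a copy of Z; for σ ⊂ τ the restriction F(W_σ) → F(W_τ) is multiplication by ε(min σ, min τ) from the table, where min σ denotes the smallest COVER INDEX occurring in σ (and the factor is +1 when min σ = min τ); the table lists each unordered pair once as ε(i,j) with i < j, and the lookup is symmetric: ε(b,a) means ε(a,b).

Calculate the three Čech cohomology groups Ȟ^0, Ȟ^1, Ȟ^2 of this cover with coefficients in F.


Ȟ^0 = 0, Ȟ^1 = Z/2, Ȟ^2 = Z

nerve of the cover:
  W12={t9,t12,t16} W13={t1,t7,t9} W14={t7,t8,t24} W15={t8,t11,t34} W16={t5,t16,t29,t34} W23={t9,t20,t21} W24={t10,t15,t36} W25={t15,t21,t35} W26={t10,t16,t22} W34={t4,t7,t18,t27} W35={t14,t17,t21} W36={t2,t4,t17} W45={t8,t13,t15} W46={t4,t10,t33} W56={t17,t25,t34}
  W123={t9} W126={t16} W134={t7} W145={t8} W156={t34} W235={t21} W245={t15} W246={t10} W346={t4} W356={t17}
C dims 6,15,10; δ0: rk 6, SNF 1^5·2; δ1: rk 9, SNF 1^9
Ȟ^0 = (6 − 6) − 0 = 0, so Ȟ^0 ≅ 0
Ȟ^1 = (15 − 9) − 6 = 0 plus torsion [2], so Ȟ^1 ≅ Z/2
Ȟ^2 = (10 − 0) − 9 = 1, so Ȟ^2 ≅ Z


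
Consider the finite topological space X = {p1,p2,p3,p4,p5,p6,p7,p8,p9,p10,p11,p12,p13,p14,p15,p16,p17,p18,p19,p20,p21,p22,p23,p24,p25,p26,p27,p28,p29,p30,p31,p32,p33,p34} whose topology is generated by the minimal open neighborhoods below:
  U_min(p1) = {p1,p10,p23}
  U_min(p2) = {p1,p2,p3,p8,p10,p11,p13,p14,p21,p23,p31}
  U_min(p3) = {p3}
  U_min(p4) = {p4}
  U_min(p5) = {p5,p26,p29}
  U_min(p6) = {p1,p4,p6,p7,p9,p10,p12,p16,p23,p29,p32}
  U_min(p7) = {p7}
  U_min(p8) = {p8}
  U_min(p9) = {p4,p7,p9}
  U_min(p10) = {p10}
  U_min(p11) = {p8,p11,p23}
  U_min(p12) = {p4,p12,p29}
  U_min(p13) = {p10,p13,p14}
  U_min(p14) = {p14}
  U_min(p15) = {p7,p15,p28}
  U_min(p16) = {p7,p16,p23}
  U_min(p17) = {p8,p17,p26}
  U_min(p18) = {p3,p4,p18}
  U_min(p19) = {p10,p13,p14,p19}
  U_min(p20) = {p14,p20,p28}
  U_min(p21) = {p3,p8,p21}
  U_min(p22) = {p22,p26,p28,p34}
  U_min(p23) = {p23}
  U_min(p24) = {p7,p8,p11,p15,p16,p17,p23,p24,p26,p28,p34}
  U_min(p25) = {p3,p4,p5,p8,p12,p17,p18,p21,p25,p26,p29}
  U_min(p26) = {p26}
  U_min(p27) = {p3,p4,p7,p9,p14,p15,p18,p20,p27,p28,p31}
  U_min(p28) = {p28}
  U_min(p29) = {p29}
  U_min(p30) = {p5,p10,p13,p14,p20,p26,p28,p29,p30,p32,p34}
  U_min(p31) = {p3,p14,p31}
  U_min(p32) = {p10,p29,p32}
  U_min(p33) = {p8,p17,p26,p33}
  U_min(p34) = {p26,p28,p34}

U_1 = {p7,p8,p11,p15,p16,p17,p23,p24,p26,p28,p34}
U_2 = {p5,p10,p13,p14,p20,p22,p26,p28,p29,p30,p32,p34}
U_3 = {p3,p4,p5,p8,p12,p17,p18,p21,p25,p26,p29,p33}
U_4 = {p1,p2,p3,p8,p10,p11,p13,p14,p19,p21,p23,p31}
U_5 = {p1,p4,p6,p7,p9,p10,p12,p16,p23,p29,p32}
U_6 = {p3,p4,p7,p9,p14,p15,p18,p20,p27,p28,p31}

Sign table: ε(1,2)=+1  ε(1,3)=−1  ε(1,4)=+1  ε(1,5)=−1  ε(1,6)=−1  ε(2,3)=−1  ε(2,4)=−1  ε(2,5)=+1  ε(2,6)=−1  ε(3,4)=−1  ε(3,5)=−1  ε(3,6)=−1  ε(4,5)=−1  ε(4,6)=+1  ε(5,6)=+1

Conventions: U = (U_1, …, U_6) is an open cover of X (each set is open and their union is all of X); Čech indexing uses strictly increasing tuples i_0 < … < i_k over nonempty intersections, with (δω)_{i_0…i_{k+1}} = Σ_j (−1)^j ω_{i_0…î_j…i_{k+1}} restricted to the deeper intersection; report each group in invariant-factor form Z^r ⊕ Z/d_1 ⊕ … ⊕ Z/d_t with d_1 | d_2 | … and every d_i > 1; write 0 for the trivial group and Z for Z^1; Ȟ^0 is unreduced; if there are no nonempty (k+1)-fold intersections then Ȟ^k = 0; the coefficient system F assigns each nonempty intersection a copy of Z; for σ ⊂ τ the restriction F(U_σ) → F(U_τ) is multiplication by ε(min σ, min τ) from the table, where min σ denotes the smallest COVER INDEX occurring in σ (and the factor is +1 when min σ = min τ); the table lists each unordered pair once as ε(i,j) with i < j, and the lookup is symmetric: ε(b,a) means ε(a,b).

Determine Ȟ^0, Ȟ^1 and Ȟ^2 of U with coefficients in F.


Ȟ^0 = 0; Ȟ^1 = Z/2; Ȟ^2 = Z

cover nerve:
  U12={p26,p28,p34} U13={p8,p17,p26} U14={p8,p11,p23} U15={p7,p16,p23} U16={p7,p15,p28} U23={p5,p26,p29} U24={p10,p13,p14} U25={p10,p29,p32} U26={p14,p20,p28} U34={p3,p8,p21} U35={p4,p12,p29} U36={p3,p4,p18} U45={p1,p10,p23} U46={p3,p14,p31} U56={p4,p7,p9}
  U123={p26} U126={p28} U134={p8} U145={p23} U156={p7} U235={p29} U245={p10} U246={p14} U346={p3} U356={p4}
C dims 6,15,10; δ0: rk 6, SNF 1^5·2; δ1: rk 9, SNF 1^9
Ȟ^0: (6−6)−0=0 ⇒ 0
Ȟ^1: (15−9)−6=0 plus torsion [2] ⇒ Z/2
Ȟ^2: (10−0)−9=1 ⇒ Z


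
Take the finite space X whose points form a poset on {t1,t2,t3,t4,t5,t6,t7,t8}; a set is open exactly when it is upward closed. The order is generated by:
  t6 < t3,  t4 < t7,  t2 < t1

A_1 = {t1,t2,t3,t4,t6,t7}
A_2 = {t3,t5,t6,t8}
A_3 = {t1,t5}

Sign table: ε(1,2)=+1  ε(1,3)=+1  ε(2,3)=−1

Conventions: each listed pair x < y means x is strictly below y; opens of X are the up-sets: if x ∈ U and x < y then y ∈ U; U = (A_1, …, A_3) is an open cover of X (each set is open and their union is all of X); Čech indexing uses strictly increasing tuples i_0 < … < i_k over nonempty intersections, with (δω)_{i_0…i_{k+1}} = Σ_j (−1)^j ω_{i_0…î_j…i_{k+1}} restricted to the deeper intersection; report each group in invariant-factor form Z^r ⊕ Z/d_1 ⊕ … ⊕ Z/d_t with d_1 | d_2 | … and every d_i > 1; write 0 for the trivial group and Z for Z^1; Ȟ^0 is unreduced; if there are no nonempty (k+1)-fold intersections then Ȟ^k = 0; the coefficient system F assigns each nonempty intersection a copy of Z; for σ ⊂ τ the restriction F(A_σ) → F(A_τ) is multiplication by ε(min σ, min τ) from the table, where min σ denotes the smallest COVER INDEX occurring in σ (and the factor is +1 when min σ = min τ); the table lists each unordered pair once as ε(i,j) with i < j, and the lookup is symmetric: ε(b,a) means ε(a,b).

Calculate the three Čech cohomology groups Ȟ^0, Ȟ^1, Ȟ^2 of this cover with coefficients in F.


Ȟ^0 = 0; Ȟ^1 = Z/2; Ȟ^2 = 0

nonempty intersections:
  A12={t3,t6} A13={t1} A23={t5}
C dims 3,3; δ0: rk 3, SNF 1^2·2
Ȟ^0: (3−3)−0=0 ⇒ 0
Ȟ^1: (3−0)−3=0 plus torsion [2] ⇒ Z/2
Ȟ^2: (0−0)−0=0 ⇒ 0


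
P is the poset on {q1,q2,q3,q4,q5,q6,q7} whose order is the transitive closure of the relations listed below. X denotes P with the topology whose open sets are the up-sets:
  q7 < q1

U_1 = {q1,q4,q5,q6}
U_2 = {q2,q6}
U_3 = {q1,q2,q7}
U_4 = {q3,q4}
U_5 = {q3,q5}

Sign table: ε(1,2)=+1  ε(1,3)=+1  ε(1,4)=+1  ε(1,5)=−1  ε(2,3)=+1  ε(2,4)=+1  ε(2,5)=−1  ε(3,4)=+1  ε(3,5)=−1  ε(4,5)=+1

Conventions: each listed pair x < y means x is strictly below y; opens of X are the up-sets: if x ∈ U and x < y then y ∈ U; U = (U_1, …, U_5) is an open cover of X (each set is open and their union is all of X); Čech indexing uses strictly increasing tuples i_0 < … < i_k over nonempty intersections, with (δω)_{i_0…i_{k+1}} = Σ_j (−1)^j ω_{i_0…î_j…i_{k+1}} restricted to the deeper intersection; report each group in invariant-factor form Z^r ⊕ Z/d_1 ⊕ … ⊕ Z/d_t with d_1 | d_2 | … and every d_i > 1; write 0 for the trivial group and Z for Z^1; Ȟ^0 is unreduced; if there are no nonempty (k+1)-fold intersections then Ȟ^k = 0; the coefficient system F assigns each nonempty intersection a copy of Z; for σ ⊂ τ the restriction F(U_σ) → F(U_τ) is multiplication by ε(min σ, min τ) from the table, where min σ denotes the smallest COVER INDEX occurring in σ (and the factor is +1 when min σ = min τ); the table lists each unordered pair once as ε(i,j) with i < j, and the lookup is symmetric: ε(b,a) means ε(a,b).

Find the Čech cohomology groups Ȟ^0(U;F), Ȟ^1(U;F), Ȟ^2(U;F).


Ȟ^0 = 0,  Ȟ^1 = Z ⊕ Z/2,  Ȟ^2 = 0

intersection data:
  U12={q6} U13={q1} U14={q4} U15={q5} U23={q2} U45={q3}
C dims 5,6; δ0: rk 5, SNF 1^4·2
Ȟ^0 = (5 − 5) − 0 = 0, so Ȟ^0 ≅ 0
Ȟ^1 = (6 − 0) − 5 = 1 plus torsion [2], so Ȟ^1 ≅ Z ⊕ Z/2
Ȟ^2 = (0 − 0) − 0 = 0, so Ȟ^2 ≅ 0


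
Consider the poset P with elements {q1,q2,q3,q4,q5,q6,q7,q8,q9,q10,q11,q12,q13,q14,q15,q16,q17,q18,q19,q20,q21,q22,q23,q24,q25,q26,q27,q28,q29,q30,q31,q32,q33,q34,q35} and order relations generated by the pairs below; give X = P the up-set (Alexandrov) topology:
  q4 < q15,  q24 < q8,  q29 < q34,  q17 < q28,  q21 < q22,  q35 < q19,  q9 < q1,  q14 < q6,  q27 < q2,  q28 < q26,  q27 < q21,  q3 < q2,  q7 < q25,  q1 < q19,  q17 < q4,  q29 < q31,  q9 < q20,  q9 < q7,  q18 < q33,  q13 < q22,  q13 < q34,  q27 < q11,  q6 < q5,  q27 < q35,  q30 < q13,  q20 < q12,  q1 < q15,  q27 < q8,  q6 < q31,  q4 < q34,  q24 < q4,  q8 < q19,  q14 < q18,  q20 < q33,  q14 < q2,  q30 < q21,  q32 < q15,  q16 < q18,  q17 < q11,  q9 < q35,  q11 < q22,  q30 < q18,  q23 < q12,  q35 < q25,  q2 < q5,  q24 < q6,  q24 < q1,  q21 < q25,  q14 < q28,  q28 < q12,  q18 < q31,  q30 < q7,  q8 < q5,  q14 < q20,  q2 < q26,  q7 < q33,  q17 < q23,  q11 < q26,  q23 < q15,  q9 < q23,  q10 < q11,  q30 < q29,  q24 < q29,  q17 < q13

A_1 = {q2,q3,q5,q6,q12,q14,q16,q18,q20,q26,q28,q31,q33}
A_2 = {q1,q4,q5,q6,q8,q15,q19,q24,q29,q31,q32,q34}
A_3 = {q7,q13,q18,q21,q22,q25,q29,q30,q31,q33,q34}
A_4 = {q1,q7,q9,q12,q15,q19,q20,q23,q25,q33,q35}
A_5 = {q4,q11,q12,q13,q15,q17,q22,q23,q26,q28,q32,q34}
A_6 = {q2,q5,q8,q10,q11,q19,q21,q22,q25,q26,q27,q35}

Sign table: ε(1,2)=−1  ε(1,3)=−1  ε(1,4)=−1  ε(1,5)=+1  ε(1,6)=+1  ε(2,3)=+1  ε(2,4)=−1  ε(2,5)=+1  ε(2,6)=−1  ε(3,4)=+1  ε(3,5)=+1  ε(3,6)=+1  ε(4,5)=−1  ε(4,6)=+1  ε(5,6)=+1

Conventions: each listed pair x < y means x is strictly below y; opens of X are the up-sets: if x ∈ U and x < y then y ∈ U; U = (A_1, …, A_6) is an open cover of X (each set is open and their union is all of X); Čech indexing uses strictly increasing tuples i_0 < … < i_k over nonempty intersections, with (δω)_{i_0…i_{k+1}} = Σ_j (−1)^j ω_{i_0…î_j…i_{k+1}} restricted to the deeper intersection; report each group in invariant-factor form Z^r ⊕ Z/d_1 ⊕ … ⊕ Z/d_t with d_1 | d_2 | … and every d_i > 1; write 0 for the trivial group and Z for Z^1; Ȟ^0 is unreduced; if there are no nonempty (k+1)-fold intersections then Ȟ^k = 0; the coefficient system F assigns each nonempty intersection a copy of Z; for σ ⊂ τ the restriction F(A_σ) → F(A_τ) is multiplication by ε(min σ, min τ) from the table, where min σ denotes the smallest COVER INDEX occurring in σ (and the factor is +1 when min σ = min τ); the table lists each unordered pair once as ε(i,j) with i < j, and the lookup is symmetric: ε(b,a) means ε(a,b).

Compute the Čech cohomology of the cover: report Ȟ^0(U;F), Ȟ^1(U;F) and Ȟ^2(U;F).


Ȟ^0 ≅ 0, Ȟ^1 ≅ Z/2, Ȟ^2 ≅ Z

nerve of the cover:
  A12={q5,q6,q31} A13={q18,q31,q33} A14={q12,q20,q33} A15={q12,q26,q28} A16={q2,q5,q26} A23={q29,q31,q34} A24={q1,q15,q19} A25={q4,q15,q32,q34} A26={q5,q8,q19} A34={q7,q25,q33} A35={q13,q22,q34} A36={q21,q22,q25} A45={q12,q15,q23} A46={q19,q25,q35} A56={q11,q22,q26}
  A123={q31} A126={q5} A134={q33} A145={q12} A156={q26} A235={q34} A245={q15} A246={q19} A346={q25} A356={q22}
C dims 6,15,10; δ0: rk 6, SNF 1^5·2; δ1: rk 9, SNF 1^9
Ȟ^0 = (6 − 6) − 0 = 0, so Ȟ^0 ≅ 0
Ȟ^1 = (15 − 9) − 6 = 0 plus torsion [2], so Ȟ^1 ≅ Z/2
Ȟ^2 = (10 − 0) − 9 = 1, so Ȟ^2 ≅ Z


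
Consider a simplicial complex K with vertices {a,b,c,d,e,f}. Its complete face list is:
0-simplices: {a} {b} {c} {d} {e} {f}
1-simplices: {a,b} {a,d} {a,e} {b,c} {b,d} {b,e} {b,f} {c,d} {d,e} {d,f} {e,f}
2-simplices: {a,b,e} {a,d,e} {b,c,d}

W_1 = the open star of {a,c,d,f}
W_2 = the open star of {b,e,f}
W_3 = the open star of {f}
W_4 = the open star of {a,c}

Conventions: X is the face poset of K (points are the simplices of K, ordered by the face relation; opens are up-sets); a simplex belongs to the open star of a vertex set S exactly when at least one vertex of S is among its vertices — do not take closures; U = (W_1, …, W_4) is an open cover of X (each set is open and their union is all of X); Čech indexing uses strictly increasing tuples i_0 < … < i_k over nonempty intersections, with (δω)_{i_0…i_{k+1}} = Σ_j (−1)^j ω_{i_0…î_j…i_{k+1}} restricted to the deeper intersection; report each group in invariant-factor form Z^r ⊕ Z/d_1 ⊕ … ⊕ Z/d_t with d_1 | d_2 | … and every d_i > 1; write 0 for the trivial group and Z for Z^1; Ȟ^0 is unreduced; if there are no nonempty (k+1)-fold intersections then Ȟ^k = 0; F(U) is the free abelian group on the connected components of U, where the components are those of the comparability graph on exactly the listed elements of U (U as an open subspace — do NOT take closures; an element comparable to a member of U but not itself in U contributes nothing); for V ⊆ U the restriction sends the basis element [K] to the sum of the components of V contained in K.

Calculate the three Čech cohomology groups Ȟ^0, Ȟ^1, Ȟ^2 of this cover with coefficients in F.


Ȟ^0 ≅ Z, Ȟ^1 ≅ Z^2, Ȟ^2 ≅ 0

nonempty intersections:
  W1={{a},{c},{d},{f},{a,b},{a,d},{a,e},{b,c},{b,d},{b,f},{c,d},{d,e},{d,f},{e,f},{a,b,e},{a,d,e},{b,c,d}} W2={{b},{e},{f},{a,b},{a,e},{b,c},{b,d},{b,e},{b,f},{d,e},{d,f},{e,f},{a,b,e},{a,d,e},{b,c,d}} W3={{f},{b,f},{d,f},{e,f}} W4={{a},{c},{a,b},{a,d},{a,e},{b,c},{c,d},{a,b,e},{a,d,e},{b,c,d}}
  W12={{f},{a,b},{a,e},{b,c},{b,d},{b,f},{d,e},{d,f},{e,f},{a,b,e},{a,d,e},{b,c,d}} W13={{f},{b,f},{d,f},{e,f}} W14={{a},{c},{a,b},{a,d},{a,e},{b,c},{c,d},{a,b,e},{a,d,e},{b,c,d}} W23={{f},{b,f},{d,f},{e,f}} W24={{a,b},{a,e},{b,c},{a,b,e},{a,d,e},{b,c,d}}
  W123={{f},{b,f},{d,f},{e,f}} W124={{a,b},{a,e},{b,c},{a,b,e},{a,d,e},{b,c,d}}
components per intersection:
  W1: {{a},{c},{d},{f},{a,b},{a,d},{a,e},{b,c},{b,d},{b,f},{c,d},{d,e},{d,f},{e,f},{a,b,e},{a,d,e},{b,c,d}}
  W2: {{b},{e},{f},{a,b},{a,e},{b,c},{b,d},{b,e},{b,f},{d,e},{d,f},{e,f},{a,b,e},{a,d,e},{b,c,d}}
  W3: {{f},{b,f},{d,f},{e,f}}
  W4: {{a},{a,b},{a,d},{a,e},{a,b,e},{a,d,e}} {{c},{b,c},{c,d},{b,c,d}}
  W12: {{f},{b,f},{d,f},{e,f}} {{a,b},{a,e},{d,e},{a,b,e},{a,d,e}} {{b,c},{b,d},{b,c,d}}
  W13: {{f},{b,f},{d,f},{e,f}}
  W14: {{a},{a,b},{a,d},{a,e},{a,b,e},{a,d,e}} {{c},{b,c},{c,d},{b,c,d}}
  W23: {{f},{b,f},{d,f},{e,f}}
  W24: {{a,b},{a,e},{a,b,e},{a,d,e}} {{b,c},{b,c,d}}
  W123: {{f},{b,f},{d,f},{e,f}}
  W124: {{a,b},{a,e},{a,b,e},{a,d,e}} {{b,c},{b,c,d}}
C dims 5,9,3; δ0: rk 4, SNF 1^4; δ1: rk 3, SNF 1^3
Ȟ^0: (5−4)−0=1 ⇒ Z
Ȟ^1: (9−3)−4=2 ⇒ Z^2
Ȟ^2: (3−0)−3=0 ⇒ 0


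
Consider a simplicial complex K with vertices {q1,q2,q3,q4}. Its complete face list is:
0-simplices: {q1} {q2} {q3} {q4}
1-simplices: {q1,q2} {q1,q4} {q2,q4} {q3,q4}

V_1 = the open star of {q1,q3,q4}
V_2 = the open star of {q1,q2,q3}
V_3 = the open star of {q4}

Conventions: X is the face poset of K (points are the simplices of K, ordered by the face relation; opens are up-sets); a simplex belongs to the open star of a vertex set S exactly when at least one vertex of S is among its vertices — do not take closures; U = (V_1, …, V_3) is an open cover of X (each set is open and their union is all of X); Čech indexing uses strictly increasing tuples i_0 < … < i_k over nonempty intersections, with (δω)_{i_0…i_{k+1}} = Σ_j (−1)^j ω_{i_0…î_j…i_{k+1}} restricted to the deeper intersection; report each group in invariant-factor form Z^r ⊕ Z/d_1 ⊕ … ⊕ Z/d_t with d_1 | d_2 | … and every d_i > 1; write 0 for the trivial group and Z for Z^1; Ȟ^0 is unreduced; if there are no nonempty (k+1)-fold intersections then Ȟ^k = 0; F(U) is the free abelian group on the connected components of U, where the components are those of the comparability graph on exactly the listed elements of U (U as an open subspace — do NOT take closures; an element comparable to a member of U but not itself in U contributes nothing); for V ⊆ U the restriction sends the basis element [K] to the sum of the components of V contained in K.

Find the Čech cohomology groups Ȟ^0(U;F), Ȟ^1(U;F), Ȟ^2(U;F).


Ȟ^0(U;F) ≅ Z, Ȟ^1(U;F) ≅ Z, Ȟ^2(U;F) ≅ 0

cover nerve:
  V1={{q1},{q3},{q4},{q1,q2},{q1,q4},{q2,q4},{q3,q4}} V2={{q1},{q2},{q3},{q1,q2},{q1,q4},{q2,q4},{q3,q4}} V3={{q4},{q1,q4},{q2,q4},{q3,q4}}
  V12={{q1},{q3},{q1,q2},{q1,q4},{q2,q4},{q3,q4}} V13={{q4},{q1,q4},{q2,q4},{q3,q4}} V23={{q1,q4},{q2,q4},{q3,q4}}
  V123={{q1,q4},{q2,q4},{q3,q4}}
components per intersection:
  V1: {{q1},{q3},{q4},{q1,q2},{q1,q4},{q2,q4},{q3,q4}}
  V2: {{q1},{q2},{q1,q2},{q1,q4},{q2,q4}} {{q3},{q3,q4}}
  V3: {{q4},{q1,q4},{q2,q4},{q3,q4}}
  V12: {{q1},{q1,q2},{q1,q4}} {{q3},{q3,q4}} {{q2,q4}}
  V13: {{q4},{q1,q4},{q2,q4},{q3,q4}}
  V23: {{q1,q4}} {{q2,q4}} {{q3,q4}}
  V123: {{q1,q4}} {{q2,q4}} {{q3,q4}}
C dims 4,7,3; δ0: rk 3, SNF 1^3; δ1: rk 3, SNF 1^3
Ȟ^0: (4−3)−0=1 ⇒ Z
Ȟ^1: (7−3)−3=1 ⇒ Z
Ȟ^2: (3−0)−3=0 ⇒ 0


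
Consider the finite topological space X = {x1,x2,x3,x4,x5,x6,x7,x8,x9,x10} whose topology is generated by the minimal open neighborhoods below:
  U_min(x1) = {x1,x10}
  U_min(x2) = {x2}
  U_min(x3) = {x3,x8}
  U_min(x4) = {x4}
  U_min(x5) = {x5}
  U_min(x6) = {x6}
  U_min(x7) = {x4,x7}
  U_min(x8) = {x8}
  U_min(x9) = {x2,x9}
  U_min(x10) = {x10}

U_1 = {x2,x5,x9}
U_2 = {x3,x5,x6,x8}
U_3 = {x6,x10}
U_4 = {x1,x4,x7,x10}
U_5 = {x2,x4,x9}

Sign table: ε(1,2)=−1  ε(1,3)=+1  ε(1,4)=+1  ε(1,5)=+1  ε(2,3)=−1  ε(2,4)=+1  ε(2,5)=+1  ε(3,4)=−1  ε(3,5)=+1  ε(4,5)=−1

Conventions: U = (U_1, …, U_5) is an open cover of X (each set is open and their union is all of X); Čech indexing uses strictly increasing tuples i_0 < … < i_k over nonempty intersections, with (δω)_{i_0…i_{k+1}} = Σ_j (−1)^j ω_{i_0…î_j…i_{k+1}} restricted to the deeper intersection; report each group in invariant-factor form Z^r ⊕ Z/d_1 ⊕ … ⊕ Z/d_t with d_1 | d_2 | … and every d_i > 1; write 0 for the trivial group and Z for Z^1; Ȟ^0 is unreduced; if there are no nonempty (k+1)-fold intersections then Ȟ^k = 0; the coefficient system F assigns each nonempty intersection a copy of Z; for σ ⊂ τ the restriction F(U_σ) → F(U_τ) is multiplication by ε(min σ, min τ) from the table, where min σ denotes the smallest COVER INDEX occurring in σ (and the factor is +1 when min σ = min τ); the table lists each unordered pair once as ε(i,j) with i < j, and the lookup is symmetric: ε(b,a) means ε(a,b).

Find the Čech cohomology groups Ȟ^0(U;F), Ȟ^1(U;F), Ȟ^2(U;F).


Ȟ^0(U;F) ≅ Z, Ȟ^1(U;F) ≅ Z and Ȟ^2(U;F) ≅ 0

nonempty intersections:
  U12={x5} U15={x2,x9} U23={x6} U34={x10} U45={x4}
C dims 5,5; δ0: rk 4, SNF 1^4
Ȟ^0: (5−4)−0=1 ⇒ Z
Ȟ^1: (5−0)−4=1 ⇒ Z
Ȟ^2: (0−0)−0=0 ⇒ 0


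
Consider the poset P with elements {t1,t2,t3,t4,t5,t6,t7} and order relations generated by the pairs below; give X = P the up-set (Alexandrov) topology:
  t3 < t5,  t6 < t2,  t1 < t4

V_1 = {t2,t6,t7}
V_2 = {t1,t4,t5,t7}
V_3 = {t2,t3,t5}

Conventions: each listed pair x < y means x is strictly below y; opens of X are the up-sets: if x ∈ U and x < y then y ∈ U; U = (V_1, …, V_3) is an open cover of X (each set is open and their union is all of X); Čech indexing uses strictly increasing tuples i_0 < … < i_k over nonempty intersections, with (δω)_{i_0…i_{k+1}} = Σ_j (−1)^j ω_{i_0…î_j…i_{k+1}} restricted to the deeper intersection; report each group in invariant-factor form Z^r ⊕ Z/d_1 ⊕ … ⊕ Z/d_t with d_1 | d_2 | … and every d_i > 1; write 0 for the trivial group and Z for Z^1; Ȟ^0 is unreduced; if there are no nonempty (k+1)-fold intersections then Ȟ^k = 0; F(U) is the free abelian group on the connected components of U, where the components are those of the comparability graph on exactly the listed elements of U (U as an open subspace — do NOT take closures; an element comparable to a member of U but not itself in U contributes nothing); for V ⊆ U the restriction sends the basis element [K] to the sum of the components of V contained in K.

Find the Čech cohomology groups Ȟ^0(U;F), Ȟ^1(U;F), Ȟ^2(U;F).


Ȟ^0(U;F) ≅ Z^4, Ȟ^1(U;F) ≅ 0, Ȟ^2(U;F) ≅ 0

nerve simplices:
  V12={t7} V13={t2} V23={t5}
components per intersection:
  V1: {t2,t6} {t7}
  V2: {t1,t4} {t5} {t7}
  V3: {t2} {t3,t5}
  V12: {t7}
  V13: {t2}
  V23: {t5}
C dims 7,3; δ0: rk 3, SNF 1^3
degree 0: 7−3−0 = 4 → Ȟ^0 ≅ Z^4
degree 1: 3−0−3 = 0 → Ȟ^1 ≅ 0
degree 2: 0−0−0 = 0 → Ȟ^2 ≅ 0


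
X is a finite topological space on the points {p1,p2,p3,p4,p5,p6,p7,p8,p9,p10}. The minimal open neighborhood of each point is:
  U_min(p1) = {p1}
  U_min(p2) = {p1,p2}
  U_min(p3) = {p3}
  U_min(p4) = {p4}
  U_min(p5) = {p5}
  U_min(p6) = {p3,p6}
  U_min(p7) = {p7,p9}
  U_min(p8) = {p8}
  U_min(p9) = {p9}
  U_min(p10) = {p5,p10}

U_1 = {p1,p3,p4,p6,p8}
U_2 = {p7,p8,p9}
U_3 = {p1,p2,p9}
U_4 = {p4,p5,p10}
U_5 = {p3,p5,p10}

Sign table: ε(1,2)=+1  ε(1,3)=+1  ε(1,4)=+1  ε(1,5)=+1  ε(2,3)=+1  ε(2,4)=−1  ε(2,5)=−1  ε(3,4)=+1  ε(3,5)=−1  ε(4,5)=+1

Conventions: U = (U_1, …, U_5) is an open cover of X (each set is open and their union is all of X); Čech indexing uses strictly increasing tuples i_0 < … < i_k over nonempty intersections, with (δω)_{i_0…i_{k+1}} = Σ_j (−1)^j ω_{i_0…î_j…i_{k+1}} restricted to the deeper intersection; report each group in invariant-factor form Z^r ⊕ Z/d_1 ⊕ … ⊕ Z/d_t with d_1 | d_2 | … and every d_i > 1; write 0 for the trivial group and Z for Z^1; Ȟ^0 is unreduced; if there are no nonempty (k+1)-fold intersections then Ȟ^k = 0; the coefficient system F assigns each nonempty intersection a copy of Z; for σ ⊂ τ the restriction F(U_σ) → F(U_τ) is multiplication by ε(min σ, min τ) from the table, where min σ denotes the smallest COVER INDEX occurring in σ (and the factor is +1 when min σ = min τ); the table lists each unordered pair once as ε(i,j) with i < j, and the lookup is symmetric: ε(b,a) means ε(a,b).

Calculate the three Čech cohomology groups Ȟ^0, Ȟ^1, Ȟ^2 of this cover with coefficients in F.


Ȟ^0(U;F) ≅ Z, Ȟ^1(U;F) ≅ Z^2 and Ȟ^2(U;F) ≅ 0

nonempty intersections:
  U12={p8} U13={p1} U14={p4} U15={p3} U23={p9} U45={p5,p10}
C dims 5,6; δ0: rk 4, SNF 1^4
Ȟ^0: (5−4)−0=1 ⇒ Z
Ȟ^1: (6−0)−4=2 ⇒ Z^2
Ȟ^2: (0−0)−0=0 ⇒ 0


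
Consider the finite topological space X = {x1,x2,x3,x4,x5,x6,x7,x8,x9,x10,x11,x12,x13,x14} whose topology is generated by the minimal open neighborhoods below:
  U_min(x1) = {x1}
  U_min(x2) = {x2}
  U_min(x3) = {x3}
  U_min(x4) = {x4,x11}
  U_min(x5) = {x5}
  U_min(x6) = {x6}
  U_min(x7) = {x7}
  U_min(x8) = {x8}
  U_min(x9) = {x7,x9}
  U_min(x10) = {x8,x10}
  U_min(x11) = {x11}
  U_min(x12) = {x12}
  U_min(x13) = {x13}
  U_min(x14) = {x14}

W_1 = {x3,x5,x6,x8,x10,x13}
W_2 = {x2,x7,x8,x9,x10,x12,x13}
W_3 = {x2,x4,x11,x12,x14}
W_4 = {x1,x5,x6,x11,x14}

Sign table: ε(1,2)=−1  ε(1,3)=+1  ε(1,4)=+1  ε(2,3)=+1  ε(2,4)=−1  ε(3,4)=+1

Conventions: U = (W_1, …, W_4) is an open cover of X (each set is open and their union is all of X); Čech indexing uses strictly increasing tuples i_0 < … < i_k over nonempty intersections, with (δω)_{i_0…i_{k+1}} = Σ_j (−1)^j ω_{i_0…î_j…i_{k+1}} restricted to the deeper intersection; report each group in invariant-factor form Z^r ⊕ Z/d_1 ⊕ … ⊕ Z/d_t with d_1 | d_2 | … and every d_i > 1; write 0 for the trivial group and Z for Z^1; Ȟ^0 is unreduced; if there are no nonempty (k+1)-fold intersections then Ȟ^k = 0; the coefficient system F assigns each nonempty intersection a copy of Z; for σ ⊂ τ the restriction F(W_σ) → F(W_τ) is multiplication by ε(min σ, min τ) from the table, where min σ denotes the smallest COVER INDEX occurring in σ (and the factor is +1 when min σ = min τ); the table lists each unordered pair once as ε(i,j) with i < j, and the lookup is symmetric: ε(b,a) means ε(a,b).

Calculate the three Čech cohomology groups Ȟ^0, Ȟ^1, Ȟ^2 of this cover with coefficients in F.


Ȟ^0(U;F) ≅ 0, Ȟ^1(U;F) ≅ Z/2 and Ȟ^2(U;F) ≅ 0

nonempty intersections:
  W12={x8,x10,x13} W14={x5,x6} W23={x2,x12} W34={x11,x14}
C dims 4,4; δ0: rk 4, SNF 1^3·2
Ȟ^0: (4−4)−0=0 ⇒ 0
Ȟ^1: (4−0)−4=0 plus torsion [2] ⇒ Z/2
Ȟ^2: (0−0)−0=0 ⇒ 0


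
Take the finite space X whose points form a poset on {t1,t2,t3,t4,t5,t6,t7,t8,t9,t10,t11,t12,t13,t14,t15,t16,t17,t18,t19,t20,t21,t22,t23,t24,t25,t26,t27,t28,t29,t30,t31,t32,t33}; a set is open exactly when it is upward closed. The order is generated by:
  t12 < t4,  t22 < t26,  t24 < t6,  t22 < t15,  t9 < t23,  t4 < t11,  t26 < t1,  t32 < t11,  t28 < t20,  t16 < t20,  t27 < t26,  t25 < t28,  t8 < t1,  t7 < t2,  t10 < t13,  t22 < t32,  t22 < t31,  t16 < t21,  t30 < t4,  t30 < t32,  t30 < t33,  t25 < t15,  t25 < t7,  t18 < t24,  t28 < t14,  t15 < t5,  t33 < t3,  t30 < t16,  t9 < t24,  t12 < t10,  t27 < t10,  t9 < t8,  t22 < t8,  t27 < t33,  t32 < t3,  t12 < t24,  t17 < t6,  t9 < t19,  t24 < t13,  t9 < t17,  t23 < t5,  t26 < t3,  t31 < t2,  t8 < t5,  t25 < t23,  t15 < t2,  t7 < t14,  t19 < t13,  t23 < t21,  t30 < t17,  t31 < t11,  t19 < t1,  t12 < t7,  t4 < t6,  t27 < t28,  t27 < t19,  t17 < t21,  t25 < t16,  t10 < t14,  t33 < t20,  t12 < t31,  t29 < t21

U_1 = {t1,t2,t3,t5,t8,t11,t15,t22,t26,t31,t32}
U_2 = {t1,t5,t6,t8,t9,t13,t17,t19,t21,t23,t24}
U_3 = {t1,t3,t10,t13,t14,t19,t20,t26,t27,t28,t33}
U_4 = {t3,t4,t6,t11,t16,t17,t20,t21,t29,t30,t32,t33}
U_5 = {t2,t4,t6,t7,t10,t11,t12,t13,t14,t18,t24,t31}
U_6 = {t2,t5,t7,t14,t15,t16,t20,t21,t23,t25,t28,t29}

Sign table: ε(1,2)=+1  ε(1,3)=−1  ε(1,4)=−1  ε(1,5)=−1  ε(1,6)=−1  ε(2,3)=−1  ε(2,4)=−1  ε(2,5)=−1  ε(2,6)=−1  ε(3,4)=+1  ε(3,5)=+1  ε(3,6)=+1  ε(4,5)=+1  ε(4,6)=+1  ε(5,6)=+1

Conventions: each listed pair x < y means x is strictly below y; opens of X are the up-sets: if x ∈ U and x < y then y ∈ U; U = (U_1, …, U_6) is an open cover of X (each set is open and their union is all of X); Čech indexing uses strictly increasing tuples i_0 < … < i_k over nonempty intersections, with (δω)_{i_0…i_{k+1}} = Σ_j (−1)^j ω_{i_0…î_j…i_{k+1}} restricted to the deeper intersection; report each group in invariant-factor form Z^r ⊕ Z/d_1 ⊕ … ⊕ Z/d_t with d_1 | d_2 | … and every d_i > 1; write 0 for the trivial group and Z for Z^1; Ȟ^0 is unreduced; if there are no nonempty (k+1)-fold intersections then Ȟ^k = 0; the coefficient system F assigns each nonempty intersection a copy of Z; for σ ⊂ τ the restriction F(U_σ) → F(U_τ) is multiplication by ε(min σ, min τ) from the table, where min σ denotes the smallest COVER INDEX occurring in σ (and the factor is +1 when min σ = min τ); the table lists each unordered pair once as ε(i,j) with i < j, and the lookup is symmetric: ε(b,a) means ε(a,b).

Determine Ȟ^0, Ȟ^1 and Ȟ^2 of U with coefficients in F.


Ȟ^0(U;F) ≅ Z,  Ȟ^1(U;F) ≅ 0,  Ȟ^2(U;F) ≅ Z/2

cover nerve:
  U12={t1,t5,t8} U13={t1,t3,t26} U14={t3,t11,t32} U15={t2,t11,t31} U16={t2,t5,t15} U23={t1,t13,t19} U24={t6,t17,t21} U25={t6,t13,t24} U26={t5,t21,t23} U34={t3,t20,t33} U35={t10,t13,t14} U36={t14,t20,t28} U45={t4,t6,t11} U46={t16,t20,t21,t29} U56={t2,t7,t14}
  U123={t1} U126={t5} U134={t3} U145={t11} U156={t2} U235={t13} U245={t6} U246={t21} U346={t20} U356={t14}
C dims 6,15,10; δ0: rk 5, SNF 1^5; δ1: rk 10, SNF 1^9·2
Ȟ^0: (6−5)−0=1 ⇒ Z
Ȟ^1: (15−10)−5=0 ⇒ 0
Ȟ^2: (10−0)−10=0 plus torsion [2] ⇒ Z/2
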